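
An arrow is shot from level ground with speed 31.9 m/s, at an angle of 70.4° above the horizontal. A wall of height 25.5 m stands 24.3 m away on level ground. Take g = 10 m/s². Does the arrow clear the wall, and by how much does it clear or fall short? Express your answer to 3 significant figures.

v_x = 31.9 cos 70.4° = 10.70 m/s; v_y0 = 31.9 sin 70.4° = 30.05 m/s.
Time to reach the wall: t = 24.3 / 10.70 = 2.271 s.
Height at that point: y = 30.05×2.271 − 5.000×2.271² = 42.46 m.
That is 42.46 − 25.5 = 17.0 m above the top of the wall, so the arrow clears it.

Yes — it clears the wall by 17.0 m.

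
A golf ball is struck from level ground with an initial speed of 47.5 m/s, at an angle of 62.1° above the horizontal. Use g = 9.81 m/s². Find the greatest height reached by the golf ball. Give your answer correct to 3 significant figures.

Vertical component of launch velocity: v_y = 47.5 sin 62.1° = 41.98 m/s.
At the highest point the vertical velocity is zero, so v_y² = 2 g h_max.
h_max = (41.98)² / (2 × 9.81) = 1762 / 19.62 = 89.8 m.

89.8 m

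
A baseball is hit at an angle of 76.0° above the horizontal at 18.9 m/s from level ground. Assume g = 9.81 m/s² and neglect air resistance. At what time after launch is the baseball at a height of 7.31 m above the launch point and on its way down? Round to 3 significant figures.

v_y0 = 18.9 sin 76.0° = 18.34 m/s.
Set y = v_y0 t − ½ g t² = 7.31: 4.905 t² − 18.34 t + 7.31 = 0.
t = [18.34 ± √(336.4 − 143.4)] / 9.81 = (18.34 ± 13.89) / 9.81, giving t = 0.454 s or t = 3.29 s.
On the way down corresponds to the larger root: t = 3.29 s.

3.29 s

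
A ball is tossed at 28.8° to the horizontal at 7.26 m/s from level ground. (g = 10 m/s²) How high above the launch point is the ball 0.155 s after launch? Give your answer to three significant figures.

0.422 m

v_y0 = 7.26 sin 28.8° = 3.498 m/s.
y(t) = v_y0 t − ½ g t² = 3.498×0.155 − 5.000×0.155² = 0.422 m.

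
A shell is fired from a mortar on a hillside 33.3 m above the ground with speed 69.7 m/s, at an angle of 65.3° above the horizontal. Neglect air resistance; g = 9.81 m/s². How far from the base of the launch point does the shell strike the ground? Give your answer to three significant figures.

Components: v_x = 69.7 cos 65.3° = 29.13 m/s, v_y = 69.7 sin 65.3° = 63.32 m/s.
Vertical: 0 = 33.3 + 63.32 t − ½(9.81) t² ⇒ 4.905 t² − 63.32 t − 33.3 = 0.
t = [63.32 + √(4009 + 653.3)] / 9.810 = 13.41 s.
Horizontal: R = v_x · t = 29.13 × 13.41 = 391 m.

391 m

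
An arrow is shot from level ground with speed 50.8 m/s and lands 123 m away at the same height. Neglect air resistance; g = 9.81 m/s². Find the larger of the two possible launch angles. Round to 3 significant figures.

76.1°

Level-ground range: R = v₀² sin(2θ)/g ⇒ sin 2θ = R g / v₀² = 123×9.81/50.8² = 0.4676.
2θ = arcsin(0.4676) = 27.88° or 180° − 27.88° = 152.12°.
So θ = 13.9° or θ = 76.1°.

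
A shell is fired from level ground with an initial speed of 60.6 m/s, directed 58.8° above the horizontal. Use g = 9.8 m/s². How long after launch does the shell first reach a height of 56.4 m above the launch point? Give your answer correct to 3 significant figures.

v_y0 = 60.6 sin 58.8° = 51.84 m/s.
Set y = v_y0 t − ½ g t² = 56.4: 4.900 t² − 51.84 t + 56.4 = 0.
t = [51.84 ± √(2687 − 1105)] / 9.8 = (51.84 ± 39.77) / 9.8, giving t = 1.23 s or t = 9.35 s.
The shell is on the way up at the first time, so t = 1.23 s.

1.23 s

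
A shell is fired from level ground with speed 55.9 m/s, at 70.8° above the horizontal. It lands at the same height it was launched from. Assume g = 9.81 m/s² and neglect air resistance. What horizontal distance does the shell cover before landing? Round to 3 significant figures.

198 m

For level ground, R = v₀² sin(2θ) / g.
sin(2 × 70.8°) = sin 141.6° = 0.6211.
R = (55.9)² × 0.6211 / 9.81 = 198 m.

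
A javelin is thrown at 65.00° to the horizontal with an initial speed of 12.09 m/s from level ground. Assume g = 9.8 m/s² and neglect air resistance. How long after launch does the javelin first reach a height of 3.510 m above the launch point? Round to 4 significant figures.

v_y0 = 12.09 sin 65.00° = 10.957 m/s.
Set y = v_y0 t − ½ g t² = 3.510: 4.900 t² − 10.957 t + 3.510 = 0.
t = [10.957 ± √(120.06 − 68.796)] / 9.8 = (10.957 ± 7.1599) / 9.8, giving t = 0.3875 s or t = 1.849 s.
The javelin is on the way up at the first time, so t = 0.3875 s.

0.3875 s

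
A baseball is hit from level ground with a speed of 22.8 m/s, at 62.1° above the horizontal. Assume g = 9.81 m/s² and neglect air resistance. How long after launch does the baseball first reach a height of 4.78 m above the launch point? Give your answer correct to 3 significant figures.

v_y0 = 22.8 sin 62.1° = 20.15 m/s.
Set y = v_y0 t − ½ g t² = 4.78: 4.905 t² − 20.15 t + 4.78 = 0.
t = [20.15 ± √(406.0 − 93.78)] / 9.81 = (20.15 ± 17.67) / 9.81, giving t = 0.253 s or t = 3.86 s.
The baseball is on the way up at the first time, so t = 0.253 s.

0.253 s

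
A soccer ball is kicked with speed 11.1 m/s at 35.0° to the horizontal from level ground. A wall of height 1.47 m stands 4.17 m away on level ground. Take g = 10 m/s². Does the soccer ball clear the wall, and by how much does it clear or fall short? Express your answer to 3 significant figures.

v_x = 11.1 cos 35.0° = 9.093 m/s; v_y0 = 11.1 sin 35.0° = 6.367 m/s.
Time to reach the wall: t = 4.17 / 9.093 = 0.4586 s.
Height at that point: y = 6.367×0.4586 − 5.000×0.4586² = 1.868 m.
That is 1.868 − 1.47 = 0.398 m above the top of the wall, so the soccer ball clears it.

Yes — it clears the wall by 0.398 m.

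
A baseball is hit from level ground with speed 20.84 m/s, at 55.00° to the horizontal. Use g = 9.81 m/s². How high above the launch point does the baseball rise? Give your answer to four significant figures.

14.85 m

Vertical component of launch velocity: v_y = 20.84 sin 55.00° = 17.071 m/s.
At the highest point the vertical velocity is zero, so v_y² = 2 g h_max.
h_max = (17.071)² / (2 × 9.81) = 291.42 / 19.62 = 14.85 m.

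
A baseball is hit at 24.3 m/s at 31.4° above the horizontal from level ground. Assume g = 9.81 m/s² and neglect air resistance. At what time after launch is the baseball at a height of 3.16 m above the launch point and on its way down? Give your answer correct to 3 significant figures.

2.30 s

v_y0 = 24.3 sin 31.4° = 12.66 m/s.
Set y = v_y0 t − ½ g t² = 3.16: 4.905 t² − 12.66 t + 3.16 = 0.
t = [12.66 ± √(160.3 − 62.00)] / 9.81 = (12.66 ± 9.915) / 9.81, giving t = 0.280 s or t = 2.30 s.
On the way down corresponds to the larger root: t = 2.30 s.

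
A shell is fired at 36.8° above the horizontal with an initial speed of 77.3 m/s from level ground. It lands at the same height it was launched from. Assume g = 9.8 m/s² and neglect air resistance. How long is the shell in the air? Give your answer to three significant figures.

9.45 s

Vertical component: v_y = 77.3 sin 36.8° = 46.30 m/s.
For a projectile landing at launch height, time of flight is t = 2 v_y / g = 2 × 46.30 / 9.8 = 9.45 s.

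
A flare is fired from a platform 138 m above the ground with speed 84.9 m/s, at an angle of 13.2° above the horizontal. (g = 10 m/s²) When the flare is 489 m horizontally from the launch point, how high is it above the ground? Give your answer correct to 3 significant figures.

77.7 m

v_x = 84.9 cos 13.2° = 82.66 m/s, v_y0 = 84.9 sin 13.2° = 19.39 m/s.
Time to reach x = 489 m: t = x / v_x = 489 / 82.66 = 5.916 s.
y = 138 + v_y0 t − ½ g t² = 138 + 19.39×5.916 − 5.000×5.916² = 77.7 m.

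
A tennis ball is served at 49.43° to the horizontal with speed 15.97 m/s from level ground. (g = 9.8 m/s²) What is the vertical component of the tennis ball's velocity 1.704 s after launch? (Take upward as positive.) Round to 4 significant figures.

Initial vertical component: v_y0 = 15.97 sin 49.43° = 12.131 m/s.
v_y(t) = v_y0 − g t = 12.131 − 9.8 × 1.704 = -4.568 m/s.

-4.568 m/s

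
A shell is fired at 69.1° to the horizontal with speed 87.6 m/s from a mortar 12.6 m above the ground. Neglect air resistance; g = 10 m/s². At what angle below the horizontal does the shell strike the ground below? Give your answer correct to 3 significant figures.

v_x = 87.6 cos 69.1° = 31.25 m/s.
At impact |v_y| = √(v_y0² + 2 g h) = √(81.84² + 2×10×12.6) = 83.37 m/s.
Angle below horizontal = arctan(|v_y| / v_x) = arctan(83.37 / 31.25) = 69.5°.

69.5°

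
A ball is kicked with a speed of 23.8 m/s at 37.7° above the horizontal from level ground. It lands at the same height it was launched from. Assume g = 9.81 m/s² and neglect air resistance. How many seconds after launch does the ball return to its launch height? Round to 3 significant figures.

2.97 s

Vertical component: v_y = 23.8 sin 37.7° = 14.55 m/s.
For a projectile landing at launch height, time of flight is t = 2 v_y / g = 2 × 14.55 / 9.81 = 2.97 s.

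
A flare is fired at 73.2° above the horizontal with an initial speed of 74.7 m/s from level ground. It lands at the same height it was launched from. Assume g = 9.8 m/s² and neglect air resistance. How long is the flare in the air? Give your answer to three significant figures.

14.6 s

Vertical component: v_y = 74.7 sin 73.2° = 71.51 m/s.
For a projectile landing at launch height, time of flight is t = 2 v_y / g = 2 × 71.51 / 9.8 = 14.6 s.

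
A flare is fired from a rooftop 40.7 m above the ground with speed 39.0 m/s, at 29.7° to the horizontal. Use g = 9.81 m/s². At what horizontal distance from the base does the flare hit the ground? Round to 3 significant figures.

185 m

Components: v_x = 39.0 cos 29.7° = 33.88 m/s, v_y = 39.0 sin 29.7° = 19.32 m/s.
Vertical: 0 = 40.7 + 19.32 t − ½(9.81) t² ⇒ 4.905 t² − 19.32 t − 40.7 = 0.
t = [19.32 + √(373.3 + 798.5)] / 9.810 = 5.459 s.
Horizontal: R = v_x · t = 33.88 × 5.459 = 185 m.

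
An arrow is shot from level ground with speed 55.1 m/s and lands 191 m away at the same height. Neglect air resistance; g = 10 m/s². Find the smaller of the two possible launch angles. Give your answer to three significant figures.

Level-ground range: R = v₀² sin(2θ)/g ⇒ sin 2θ = R g / v₀² = 191×10/55.1² = 0.6291.
2θ = arcsin(0.6291) = 38.98° or 180° − 38.98° = 141.02°.
So θ = 19.5° or θ = 70.5°.

19.5°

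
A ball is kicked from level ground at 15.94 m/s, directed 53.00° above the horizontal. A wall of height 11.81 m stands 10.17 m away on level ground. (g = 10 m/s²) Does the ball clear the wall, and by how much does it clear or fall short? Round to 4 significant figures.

v_x = 15.94 cos 53.00° = 9.5929 m/s; v_y0 = 15.94 sin 53.00° = 12.730 m/s.
Time to reach the wall: t = 10.17 / 9.5929 = 1.0602 s.
Height at that point: y = 12.730×1.0602 − 5.000×1.0602² = 7.8762 m.
That is 11.81 − 7.8762 = 3.934 m below the top of the wall, so the ball does not clear it.

No — it falls 3.934 m short of clearing the wall.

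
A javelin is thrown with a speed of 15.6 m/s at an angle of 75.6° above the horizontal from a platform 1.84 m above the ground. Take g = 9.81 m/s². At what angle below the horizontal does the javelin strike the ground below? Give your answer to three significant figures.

76.6°

v_x = 15.6 cos 75.6° = 3.880 m/s.
At impact |v_y| = √(v_y0² + 2 g h) = √(15.11² + 2×9.81×1.84) = 16.26 m/s.
Angle below horizontal = arctan(|v_y| / v_x) = arctan(16.26 / 3.880) = 76.6°.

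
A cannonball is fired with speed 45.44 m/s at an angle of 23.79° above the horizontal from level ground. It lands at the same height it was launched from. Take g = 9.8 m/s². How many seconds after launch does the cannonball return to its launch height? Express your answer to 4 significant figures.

3.741 s

Vertical component: v_y = 45.44 sin 23.79° = 18.330 m/s.
For a projectile landing at launch height, time of flight is t = 2 v_y / g = 2 × 18.330 / 9.8 = 3.741 s.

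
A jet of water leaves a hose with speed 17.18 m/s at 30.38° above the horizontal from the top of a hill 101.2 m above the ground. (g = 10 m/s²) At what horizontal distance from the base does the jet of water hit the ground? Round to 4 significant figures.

80.79 m

Components: v_x = 17.18 cos 30.38° = 14.821 m/s, v_y = 17.18 sin 30.38° = 8.6885 m/s.
Vertical: 0 = 101.2 + 8.6885 t − ½(10) t² ⇒ 5.000 t² − 8.6885 t − 101.2 = 0.
t = [8.6885 + √(75.490 + 2024.0)] / 10.00 = 5.4509 s.
Horizontal: R = v_x · t = 14.821 × 5.4509 = 80.79 m.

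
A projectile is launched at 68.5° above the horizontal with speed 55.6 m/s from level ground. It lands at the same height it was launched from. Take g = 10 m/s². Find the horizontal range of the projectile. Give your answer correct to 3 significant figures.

211 m

For level ground, R = v₀² sin(2θ) / g.
sin(2 × 68.5°) = sin 137.0° = 0.6820.
R = (55.6)² × 0.6820 / 10 = 211 m.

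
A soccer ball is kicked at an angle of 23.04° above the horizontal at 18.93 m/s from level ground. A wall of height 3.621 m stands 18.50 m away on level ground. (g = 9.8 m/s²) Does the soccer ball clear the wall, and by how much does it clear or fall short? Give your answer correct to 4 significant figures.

v_x = 18.93 cos 23.04° = 17.420 m/s; v_y0 = 18.93 sin 23.04° = 7.4087 m/s.
Time to reach the wall: t = 18.50 / 17.420 = 1.0620 s.
Height at that point: y = 7.4087×1.0620 − 4.900×1.0620² = 2.3416 m.
That is 3.621 − 2.3416 = 1.279 m below the top of the wall, so the soccer ball does not clear it.

No — it falls 1.279 m short of clearing the wall.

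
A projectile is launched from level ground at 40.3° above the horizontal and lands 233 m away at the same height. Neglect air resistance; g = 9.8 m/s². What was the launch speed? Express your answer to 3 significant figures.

48.1 m/s

On level ground, R = v₀² sin(2θ) / g, so v₀ = √(R g / sin 2θ).
sin(2 × 40.3°) = 0.9866.
v₀ = √(233 × 9.8 / 0.9866) = √2314 = 48.1 m/s.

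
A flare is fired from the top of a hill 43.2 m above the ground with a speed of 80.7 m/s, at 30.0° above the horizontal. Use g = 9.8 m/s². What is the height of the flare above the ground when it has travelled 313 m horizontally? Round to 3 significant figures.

126 m

v_x = 80.7 cos 30.0° = 69.89 m/s, v_y0 = 80.7 sin 30.0° = 40.35 m/s.
Time to reach x = 313 m: t = x / v_x = 313 / 69.89 = 4.478 s.
y = 43.2 + v_y0 t − ½ g t² = 43.2 + 40.35×4.478 − 4.900×4.478² = 126 m.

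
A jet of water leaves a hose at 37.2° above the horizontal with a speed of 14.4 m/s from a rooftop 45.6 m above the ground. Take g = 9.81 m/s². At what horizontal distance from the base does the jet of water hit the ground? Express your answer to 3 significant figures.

Components: v_x = 14.4 cos 37.2° = 11.47 m/s, v_y = 14.4 sin 37.2° = 8.706 m/s.
Vertical: 0 = 45.6 + 8.706 t − ½(9.81) t² ⇒ 4.905 t² − 8.706 t − 45.6 = 0.
t = [8.706 + √(75.79 + 894.7)] / 9.810 = 4.063 s.
Horizontal: R = v_x · t = 11.47 × 4.063 = 46.6 m.

46.6 m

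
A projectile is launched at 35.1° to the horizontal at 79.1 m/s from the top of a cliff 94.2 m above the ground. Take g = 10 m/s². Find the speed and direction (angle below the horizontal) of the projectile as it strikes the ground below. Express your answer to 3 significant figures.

90.2 m/s at 44.2° below the horizontal

v_x = 79.1 cos 35.1° = 64.72 m/s (constant).
|v_y| at impact = √((45.48)² + 2×10×94.2) = 62.87 m/s.
Speed = √(64.72² + 62.87²) = 90.2 m/s; angle = arctan(62.87/64.72) = 44.2° below horizontal.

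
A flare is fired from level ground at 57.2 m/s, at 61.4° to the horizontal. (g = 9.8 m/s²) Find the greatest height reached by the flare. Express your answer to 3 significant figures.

Vertical component of launch velocity: v_y = 57.2 sin 61.4° = 50.22 m/s.
At the highest point the vertical velocity is zero, so v_y² = 2 g h_max.
h_max = (50.22)² / (2 × 9.8) = 2522 / 19.60 = 129 m.

129 m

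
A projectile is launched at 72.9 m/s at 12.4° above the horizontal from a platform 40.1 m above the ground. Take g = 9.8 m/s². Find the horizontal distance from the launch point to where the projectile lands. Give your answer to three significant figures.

347 m

Components: v_x = 72.9 cos 12.4° = 71.20 m/s, v_y = 72.9 sin 12.4° = 15.65 m/s.
Vertical: 0 = 40.1 + 15.65 t − ½(9.8) t² ⇒ 4.900 t² − 15.65 t − 40.1 = 0.
t = [15.65 + √(244.9 + 786.0)] / 9.800 = 4.873 s.
Horizontal: R = v_x · t = 71.20 × 4.873 = 347 m.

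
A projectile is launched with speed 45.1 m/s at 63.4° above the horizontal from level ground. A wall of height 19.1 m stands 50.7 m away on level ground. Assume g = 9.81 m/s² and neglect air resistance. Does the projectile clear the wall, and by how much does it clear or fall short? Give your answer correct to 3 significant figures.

Yes — it clears the wall by 51.2 m.

v_x = 45.1 cos 63.4° = 20.19 m/s; v_y0 = 45.1 sin 63.4° = 40.33 m/s.
Time to reach the wall: t = 50.7 / 20.19 = 2.511 s.
Height at that point: y = 40.33×2.511 − 4.905×2.511² = 70.34 m.
That is 70.34 − 19.1 = 51.2 m above the top of the wall, so the projectile clears it.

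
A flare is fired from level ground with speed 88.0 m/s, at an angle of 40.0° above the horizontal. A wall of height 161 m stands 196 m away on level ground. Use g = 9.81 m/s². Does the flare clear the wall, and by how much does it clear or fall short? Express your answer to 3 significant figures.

No — it falls 38.0 m short of clearing the wall.

v_x = 88.0 cos 40.0° = 67.41 m/s; v_y0 = 88.0 sin 40.0° = 56.57 m/s.
Time to reach the wall: t = 196 / 67.41 = 2.908 s.
Height at that point: y = 56.57×2.908 − 4.905×2.908² = 123.0 m.
That is 161 − 123.0 = 38.0 m below the top of the wall, so the flare does not clear it.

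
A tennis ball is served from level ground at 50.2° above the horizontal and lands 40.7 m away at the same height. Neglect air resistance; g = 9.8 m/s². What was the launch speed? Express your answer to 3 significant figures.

20.1 m/s

On level ground, R = v₀² sin(2θ) / g, so v₀ = √(R g / sin 2θ).
sin(2 × 50.2°) = 0.9836.
v₀ = √(40.7 × 9.8 / 0.9836) = √405.5 = 20.1 m/s.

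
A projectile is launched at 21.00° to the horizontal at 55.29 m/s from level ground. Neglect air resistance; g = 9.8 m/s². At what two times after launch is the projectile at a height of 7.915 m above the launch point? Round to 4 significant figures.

0.4494 s and 3.594 s

v_y0 = 55.29 sin 21.00° = 19.814 m/s.
Set y = v_y0 t − ½ g t² = 7.915: 4.900 t² − 19.814 t + 7.915 = 0.
t = [19.814 ± √(392.59 − 155.13)] / 9.8 = (19.814 ± 15.410) / 9.8, giving t = 0.4494 s or t = 3.594 s.
So the projectile is at 7.915 m at t = 0.4494 s (rising) and t = 3.594 s (falling).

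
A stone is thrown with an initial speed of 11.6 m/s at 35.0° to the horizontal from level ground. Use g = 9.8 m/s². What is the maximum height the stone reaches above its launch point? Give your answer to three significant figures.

Vertical component of launch velocity: v_y = 11.6 sin 35.0° = 6.653 m/s.
At the highest point the vertical velocity is zero, so v_y² = 2 g h_max.
h_max = (6.653)² / (2 × 9.8) = 44.26 / 19.60 = 2.26 m.

2.26 m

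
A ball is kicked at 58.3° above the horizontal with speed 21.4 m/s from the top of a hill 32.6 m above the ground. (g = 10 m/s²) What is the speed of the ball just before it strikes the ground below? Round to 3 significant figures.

33.3 m/s

v_x = 21.4 cos 58.3° = 11.25 m/s is unchanged throughout.
For the vertical component, v_y² = v_y0² + 2 g h = (18.21)² + 2×10×32.6 = 983.6, so |v_y| = 31.36 m/s.
Impact speed = √(v_x² + v_y²) = √(126.6 + 983.6) = 33.3 m/s.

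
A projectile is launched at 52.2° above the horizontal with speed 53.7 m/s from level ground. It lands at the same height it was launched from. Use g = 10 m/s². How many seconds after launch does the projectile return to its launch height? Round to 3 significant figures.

8.49 s

Vertical component: v_y = 53.7 sin 52.2° = 42.43 m/s.
For a projectile landing at launch height, time of flight is t = 2 v_y / g = 2 × 42.43 / 10 = 8.49 s.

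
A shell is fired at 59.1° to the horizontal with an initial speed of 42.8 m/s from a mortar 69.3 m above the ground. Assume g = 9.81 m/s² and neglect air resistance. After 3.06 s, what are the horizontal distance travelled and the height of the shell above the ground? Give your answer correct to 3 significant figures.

x = 67.3 m, y = 136 m

v_x = 42.8 cos 59.1° = 21.98 m/s; v_y0 = 42.8 sin 59.1° = 36.73 m/s.
x = v_x t = 21.98 × 3.06 = 67.3 m.
y = 69.3 + v_y0 t − ½ g t² = 136 m.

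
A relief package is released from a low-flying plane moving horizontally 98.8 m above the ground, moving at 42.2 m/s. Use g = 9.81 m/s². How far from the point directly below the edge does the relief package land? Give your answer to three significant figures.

Initial vertical velocity is zero, so the fall time comes from h = ½ g t²: t = √(2 × 98.8 / 9.81) = 4.488 s.
Horizontal motion is uniform at 42.2 m/s, so x = 42.2 × 4.488 = 189 m.

189 m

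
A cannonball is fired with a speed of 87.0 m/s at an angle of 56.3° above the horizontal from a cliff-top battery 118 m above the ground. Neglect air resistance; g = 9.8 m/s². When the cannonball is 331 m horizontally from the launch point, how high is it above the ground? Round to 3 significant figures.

v_x = 87.0 cos 56.3° = 48.27 m/s, v_y0 = 87.0 sin 56.3° = 72.38 m/s.
Time to reach x = 331 m: t = x / v_x = 331 / 48.27 = 6.857 s.
y = 118 + v_y0 t − ½ g t² = 118 + 72.38×6.857 − 4.900×6.857² = 384 m.

384 m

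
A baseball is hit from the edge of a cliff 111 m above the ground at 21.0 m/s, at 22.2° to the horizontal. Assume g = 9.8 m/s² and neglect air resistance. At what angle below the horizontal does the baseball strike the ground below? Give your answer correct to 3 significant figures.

v_x = 21.0 cos 22.2° = 19.44 m/s.
At impact |v_y| = √(v_y0² + 2 g h) = √(7.935² + 2×9.8×111) = 47.31 m/s.
Angle below horizontal = arctan(|v_y| / v_x) = arctan(47.31 / 19.44) = 67.7°.

67.7°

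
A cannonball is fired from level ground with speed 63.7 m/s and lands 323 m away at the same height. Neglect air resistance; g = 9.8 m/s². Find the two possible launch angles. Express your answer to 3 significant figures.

25.6° and 64.4°

Level-ground range: R = v₀² sin(2θ)/g ⇒ sin 2θ = R g / v₀² = 323×9.8/63.7² = 0.7801.
2θ = arcsin(0.7801) = 51.27° or 180° − 51.27° = 128.73°.
So θ = 25.6° or θ = 64.4°.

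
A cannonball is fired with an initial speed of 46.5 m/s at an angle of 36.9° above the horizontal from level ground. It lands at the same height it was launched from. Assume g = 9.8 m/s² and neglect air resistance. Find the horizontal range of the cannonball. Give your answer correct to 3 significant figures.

212 m

Components: v_x = 46.5 cos 36.9° = 37.19 m/s, v_y = 46.5 sin 36.9° = 27.92 m/s.
Time of flight (same landing height): t = 2 v_y / g = 2 × 27.92 / 9.8 = 5.698 s.
Range: R = v_x · t = 37.19 × 5.698 = 212 m.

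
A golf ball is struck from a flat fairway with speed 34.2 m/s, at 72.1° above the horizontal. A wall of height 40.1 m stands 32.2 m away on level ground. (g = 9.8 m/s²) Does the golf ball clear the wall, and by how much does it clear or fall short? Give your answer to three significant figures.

Yes — it clears the wall by 13.6 m.

v_x = 34.2 cos 72.1° = 10.51 m/s; v_y0 = 34.2 sin 72.1° = 32.54 m/s.
Time to reach the wall: t = 32.2 / 10.51 = 3.064 s.
Height at that point: y = 32.54×3.064 − 4.900×3.064² = 53.70 m.
That is 53.70 − 40.1 = 13.6 m above the top of the wall, so the golf ball clears it.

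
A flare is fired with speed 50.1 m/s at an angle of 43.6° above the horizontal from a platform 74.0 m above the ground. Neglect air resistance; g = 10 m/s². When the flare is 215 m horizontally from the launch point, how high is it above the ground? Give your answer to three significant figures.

v_x = 50.1 cos 43.6° = 36.28 m/s, v_y0 = 50.1 sin 43.6° = 34.55 m/s.
Time to reach x = 215 m: t = x / v_x = 215 / 36.28 = 5.926 s.
y = 74.0 + v_y0 t − ½ g t² = 74.0 + 34.55×5.926 − 5.000×5.926² = 103 m.

103 m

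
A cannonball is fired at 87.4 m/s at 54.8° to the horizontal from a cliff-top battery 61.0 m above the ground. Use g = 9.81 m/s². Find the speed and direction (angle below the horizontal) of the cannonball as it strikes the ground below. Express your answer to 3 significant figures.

94.0 m/s at 57.6° below the horizontal

v_x = 87.4 cos 54.8° = 50.38 m/s (constant).
|v_y| at impact = √((71.42)² + 2×9.81×61.0) = 79.36 m/s.
Speed = √(50.38² + 79.36²) = 94.0 m/s; angle = arctan(79.36/50.38) = 57.6° below horizontal.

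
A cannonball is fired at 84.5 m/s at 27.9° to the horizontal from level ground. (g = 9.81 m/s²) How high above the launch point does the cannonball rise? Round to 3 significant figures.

Vertical component of launch velocity: v_y = 84.5 sin 27.9° = 39.54 m/s.
At the highest point the vertical velocity is zero, so v_y² = 2 g h_max.
h_max = (39.54)² / (2 × 9.81) = 1563 / 19.62 = 79.7 m.

79.7 m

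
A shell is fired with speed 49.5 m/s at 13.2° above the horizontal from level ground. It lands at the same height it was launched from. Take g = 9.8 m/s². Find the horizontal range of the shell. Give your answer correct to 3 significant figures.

111 m

Components: v_x = 49.5 cos 13.2° = 48.19 m/s, v_y = 49.5 sin 13.2° = 11.30 m/s.
Time of flight (same landing height): t = 2 v_y / g = 2 × 11.30 / 9.8 = 2.306 s.
Range: R = v_x · t = 48.19 × 2.306 = 111 m.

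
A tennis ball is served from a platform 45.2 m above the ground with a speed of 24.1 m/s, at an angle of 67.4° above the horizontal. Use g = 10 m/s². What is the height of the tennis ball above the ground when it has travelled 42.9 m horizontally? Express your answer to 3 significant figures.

41.0 m

v_x = 24.1 cos 67.4° = 9.262 m/s, v_y0 = 24.1 sin 67.4° = 22.25 m/s.
Time to reach x = 42.9 m: t = x / v_x = 42.9 / 9.262 = 4.632 s.
y = 45.2 + v_y0 t − ½ g t² = 45.2 + 22.25×4.632 − 5.000×4.632² = 41.0 m.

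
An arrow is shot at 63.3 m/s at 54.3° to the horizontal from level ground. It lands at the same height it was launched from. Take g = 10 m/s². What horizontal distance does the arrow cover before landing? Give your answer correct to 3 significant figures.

380 m

Components: v_x = 63.3 cos 54.3° = 36.94 m/s, v_y = 63.3 sin 54.3° = 51.40 m/s.
Time of flight (same landing height): t = 2 v_y / g = 2 × 51.40 / 10 = 10.28 s.
Range: R = v_x · t = 36.94 × 10.28 = 380 m.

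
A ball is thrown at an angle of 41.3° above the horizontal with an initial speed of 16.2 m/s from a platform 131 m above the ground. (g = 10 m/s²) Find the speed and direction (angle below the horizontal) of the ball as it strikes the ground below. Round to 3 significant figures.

53.7 m/s at 76.9° below the horizontal

v_x = 16.2 cos 41.3° = 12.17 m/s (constant).
|v_y| at impact = √((10.69)² + 2×10×131) = 52.29 m/s.
Speed = √(12.17² + 52.29²) = 53.7 m/s; angle = arctan(52.29/12.17) = 76.9° below horizontal.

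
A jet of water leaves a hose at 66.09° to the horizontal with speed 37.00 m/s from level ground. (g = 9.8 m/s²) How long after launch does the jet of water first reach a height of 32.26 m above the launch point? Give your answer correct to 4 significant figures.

v_y0 = 37.00 sin 66.09° = 33.825 m/s.
Set y = v_y0 t − ½ g t² = 32.26: 4.900 t² − 33.825 t + 32.26 = 0.
t = [33.825 ± √(1144.1 − 632.30)] / 9.8 = (33.825 ± 22.623) / 9.8, giving t = 1.143 s or t = 5.760 s.
The jet of water is on the way up at the first time, so t = 1.143 s.

1.143 s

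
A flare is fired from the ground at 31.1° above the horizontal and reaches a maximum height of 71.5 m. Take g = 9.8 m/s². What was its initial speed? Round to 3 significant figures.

At maximum height v_y = 0, so (v₀ sin θ)² = 2 g H.
v₀ sin 31.1° = √(2 × 9.8 × 71.5) = 37.44 m/s.
v₀ = 37.44 / sin 31.1° = 37.44 / 0.5165 = 72.5 m/s.

72.5 m/s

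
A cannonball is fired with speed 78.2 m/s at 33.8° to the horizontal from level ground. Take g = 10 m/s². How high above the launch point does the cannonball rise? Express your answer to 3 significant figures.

Vertical component of launch velocity: v_y = 78.2 sin 33.8° = 43.50 m/s.
At the highest point the vertical velocity is zero, so v_y² = 2 g h_max.
h_max = (43.50)² / (2 × 10) = 1892 / 20.00 = 94.6 m.

94.6 m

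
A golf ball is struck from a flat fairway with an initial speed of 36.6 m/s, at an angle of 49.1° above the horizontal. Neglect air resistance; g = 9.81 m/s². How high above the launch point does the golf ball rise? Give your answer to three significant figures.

Vertical component of launch velocity: v_y = 36.6 sin 49.1° = 27.66 m/s.
At the highest point the vertical velocity is zero, so v_y² = 2 g h_max.
h_max = (27.66)² / (2 × 9.81) = 765.1 / 19.62 = 39.0 m.

39.0 m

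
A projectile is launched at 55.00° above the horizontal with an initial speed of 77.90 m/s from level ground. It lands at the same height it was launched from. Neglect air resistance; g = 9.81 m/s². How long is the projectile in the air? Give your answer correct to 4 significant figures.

Vertical component: v_y = 77.90 sin 55.00° = 63.812 m/s.
For a projectile landing at launch height, time of flight is t = 2 v_y / g = 2 × 63.812 / 9.81 = 13.01 s.

13.01 s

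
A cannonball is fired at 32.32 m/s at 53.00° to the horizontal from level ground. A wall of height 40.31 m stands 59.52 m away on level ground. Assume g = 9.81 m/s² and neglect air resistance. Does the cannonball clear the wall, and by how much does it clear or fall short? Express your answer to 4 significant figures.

v_x = 32.32 cos 53.00° = 19.451 m/s; v_y0 = 32.32 sin 53.00° = 25.812 m/s.
Time to reach the wall: t = 59.52 / 19.451 = 3.0600 s.
Height at that point: y = 25.812×3.0600 − 4.905×3.0600² = 33.056 m.
That is 40.31 − 33.056 = 7.254 m below the top of the wall, so the cannonball does not clear it.

No — it falls 7.254 m short of clearing the wall.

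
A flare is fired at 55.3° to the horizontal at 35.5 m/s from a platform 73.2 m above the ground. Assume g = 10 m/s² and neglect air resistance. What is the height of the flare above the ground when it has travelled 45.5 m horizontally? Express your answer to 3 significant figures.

v_x = 35.5 cos 55.3° = 20.21 m/s, v_y0 = 35.5 sin 55.3° = 29.19 m/s.
Time to reach x = 45.5 m: t = x / v_x = 45.5 / 20.21 = 2.251 s.
y = 73.2 + v_y0 t − ½ g t² = 73.2 + 29.19×2.251 − 5.000×2.251² = 114 m.

114 m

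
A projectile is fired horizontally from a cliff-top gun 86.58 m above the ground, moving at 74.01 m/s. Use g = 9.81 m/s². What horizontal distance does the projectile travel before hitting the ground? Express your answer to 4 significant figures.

Initial vertical velocity is zero, so the fall time comes from h = ½ g t²: t = √(2 × 86.58 / 9.81) = 4.2014 s.
Horizontal motion is uniform at 74.01 m/s, so x = 74.01 × 4.2014 = 310.9 m.

310.9 m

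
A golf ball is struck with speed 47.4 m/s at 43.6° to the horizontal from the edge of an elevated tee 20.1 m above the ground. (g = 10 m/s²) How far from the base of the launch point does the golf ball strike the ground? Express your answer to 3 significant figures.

244 m

Components: v_x = 47.4 cos 43.6° = 34.33 m/s, v_y = 47.4 sin 43.6° = 32.69 m/s.
Vertical: 0 = 20.1 + 32.69 t − ½(10) t² ⇒ 5.000 t² − 32.69 t − 20.1 = 0.
t = [32.69 + √(1069 + 402.0)] / 10.00 = 7.104 s.
Horizontal: R = v_x · t = 34.33 × 7.104 = 244 m.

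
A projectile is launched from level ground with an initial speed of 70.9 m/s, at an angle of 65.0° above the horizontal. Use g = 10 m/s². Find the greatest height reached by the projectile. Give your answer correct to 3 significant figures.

206 m

Vertical component of launch velocity: v_y = 70.9 sin 65.0° = 64.26 m/s.
At the highest point the vertical velocity is zero, so v_y² = 2 g h_max.
h_max = (64.26)² / (2 × 10) = 4129 / 20.00 = 206 m.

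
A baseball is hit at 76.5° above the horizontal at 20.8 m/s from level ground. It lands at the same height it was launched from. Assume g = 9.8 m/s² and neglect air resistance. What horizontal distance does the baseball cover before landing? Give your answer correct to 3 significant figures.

For level ground, R = v₀² sin(2θ) / g.
sin(2 × 76.5°) = sin 153.0° = 0.4540.
R = (20.8)² × 0.4540 / 9.8 = 20.0 m.

20.0 m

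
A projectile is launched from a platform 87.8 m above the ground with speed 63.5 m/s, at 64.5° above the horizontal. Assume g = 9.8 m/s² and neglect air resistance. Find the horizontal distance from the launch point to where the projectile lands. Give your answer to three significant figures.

Components: v_x = 63.5 cos 64.5° = 27.34 m/s, v_y = 63.5 sin 64.5° = 57.31 m/s.
Vertical: 0 = 87.8 + 57.31 t − ½(9.8) t² ⇒ 4.900 t² − 57.31 t − 87.8 = 0.
t = [57.31 + √(3284 + 1721)] / 9.800 = 13.07 s.
Horizontal: R = v_x · t = 27.34 × 13.07 = 357 m.

357 m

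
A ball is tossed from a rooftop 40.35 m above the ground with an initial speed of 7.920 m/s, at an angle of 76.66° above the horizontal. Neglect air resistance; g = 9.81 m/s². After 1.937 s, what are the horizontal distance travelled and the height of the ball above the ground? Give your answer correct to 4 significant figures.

x = 3.540 m, y = 36.87 m

v_x = 7.920 cos 76.66° = 1.8274 m/s; v_y0 = 7.920 sin 76.66° = 7.7063 m/s.
x = v_x t = 1.8274 × 1.937 = 3.540 m.
y = 40.35 + v_y0 t − ½ g t² = 36.87 m.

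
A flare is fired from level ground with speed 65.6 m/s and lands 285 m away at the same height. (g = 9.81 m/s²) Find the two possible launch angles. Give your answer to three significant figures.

Level-ground range: R = v₀² sin(2θ)/g ⇒ sin 2θ = R g / v₀² = 285×9.81/65.6² = 0.6497.
2θ = arcsin(0.6497) = 40.52° or 180° − 40.52° = 139.48°.
So θ = 20.3° or θ = 69.7°.

20.3° and 69.7°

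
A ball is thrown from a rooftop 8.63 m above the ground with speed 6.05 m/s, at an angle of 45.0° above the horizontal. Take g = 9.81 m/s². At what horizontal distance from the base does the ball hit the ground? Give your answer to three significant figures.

7.84 m

Components: v_x = 6.05 cos 45.0° = 4.278 m/s, v_y = 6.05 sin 45.0° = 4.278 m/s.
Vertical: 0 = 8.63 + 4.278 t − ½(9.81) t² ⇒ 4.905 t² − 4.278 t − 8.63 = 0.
t = [4.278 + √(18.30 + 169.3)] / 9.810 = 1.832 s.
Horizontal: R = v_x · t = 4.278 × 1.832 = 7.84 m.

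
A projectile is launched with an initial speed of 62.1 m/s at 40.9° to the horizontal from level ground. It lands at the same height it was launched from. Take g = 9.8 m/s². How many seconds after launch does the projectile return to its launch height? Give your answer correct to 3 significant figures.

8.30 s

Vertical component: v_y = 62.1 sin 40.9° = 40.66 m/s.
For a projectile landing at launch height, time of flight is t = 2 v_y / g = 2 × 40.66 / 9.8 = 8.30 s.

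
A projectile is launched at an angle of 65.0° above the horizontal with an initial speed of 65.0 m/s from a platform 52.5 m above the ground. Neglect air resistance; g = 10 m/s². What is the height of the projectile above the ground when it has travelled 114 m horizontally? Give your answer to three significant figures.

211 m

v_x = 65.0 cos 65.0° = 27.47 m/s, v_y0 = 65.0 sin 65.0° = 58.91 m/s.
Time to reach x = 114 m: t = x / v_x = 114 / 27.47 = 4.150 s.
y = 52.5 + v_y0 t − ½ g t² = 52.5 + 58.91×4.150 − 5.000×4.150² = 211 m.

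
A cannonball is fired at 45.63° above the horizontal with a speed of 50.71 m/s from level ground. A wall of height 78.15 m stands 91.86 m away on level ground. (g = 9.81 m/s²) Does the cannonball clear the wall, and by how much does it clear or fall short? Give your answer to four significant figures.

No — it falls 17.16 m short of clearing the wall.

v_x = 50.71 cos 45.63° = 35.461 m/s; v_y0 = 50.71 sin 45.63° = 36.249 m/s.
Time to reach the wall: t = 91.86 / 35.461 = 2.5905 s.
Height at that point: y = 36.249×2.5905 − 4.905×2.5905² = 60.987 m.
That is 78.15 − 60.987 = 17.16 m below the top of the wall, so the cannonball does not clear it.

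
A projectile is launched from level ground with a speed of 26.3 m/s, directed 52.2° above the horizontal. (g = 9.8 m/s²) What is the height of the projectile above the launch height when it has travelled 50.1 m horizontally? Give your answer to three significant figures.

17.3 m

v_x = 26.3 cos 52.2° = 16.12 m/s, v_y0 = 26.3 sin 52.2° = 20.78 m/s.
Time to reach x = 50.1 m: t = x / v_x = 50.1 / 16.12 = 3.108 s.
y = v_y0 t − ½ g t² = 20.78×3.108 − 4.900×3.108² = 17.3 m.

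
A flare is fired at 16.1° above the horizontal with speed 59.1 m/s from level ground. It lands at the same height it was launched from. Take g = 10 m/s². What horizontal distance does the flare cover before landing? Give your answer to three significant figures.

186 m

Components: v_x = 59.1 cos 16.1° = 56.78 m/s, v_y = 59.1 sin 16.1° = 16.39 m/s.
Time of flight (same landing height): t = 2 v_y / g = 2 × 16.39 / 10 = 3.278 s.
Range: R = v_x · t = 56.78 × 3.278 = 186 m.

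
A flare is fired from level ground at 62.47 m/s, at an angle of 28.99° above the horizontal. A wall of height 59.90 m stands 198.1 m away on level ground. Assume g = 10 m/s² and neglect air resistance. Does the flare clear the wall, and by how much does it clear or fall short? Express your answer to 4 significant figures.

No — it falls 15.85 m short of clearing the wall.

v_x = 62.47 cos 28.99° = 54.643 m/s; v_y0 = 62.47 sin 28.99° = 30.277 m/s.
Time to reach the wall: t = 198.1 / 54.643 = 3.6253 s.
Height at that point: y = 30.277×3.6253 − 5.000×3.6253² = 44.049 m.
That is 59.90 − 44.049 = 15.85 m below the top of the wall, so the flare does not clear it.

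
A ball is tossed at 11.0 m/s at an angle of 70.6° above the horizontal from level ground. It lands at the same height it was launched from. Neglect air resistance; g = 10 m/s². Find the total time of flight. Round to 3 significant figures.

2.08 s

Vertical component: v_y = 11.0 sin 70.6° = 10.38 m/s.
For a projectile landing at launch height, time of flight is t = 2 v_y / g = 2 × 10.38 / 10 = 2.08 s.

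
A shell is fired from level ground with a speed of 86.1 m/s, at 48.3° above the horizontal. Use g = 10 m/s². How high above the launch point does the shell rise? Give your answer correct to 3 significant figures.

Vertical component of launch velocity: v_y = 86.1 sin 48.3° = 64.29 m/s.
At the highest point the vertical velocity is zero, so v_y² = 2 g h_max.
h_max = (64.29)² / (2 × 10) = 4133 / 20.00 = 207 m.

207 m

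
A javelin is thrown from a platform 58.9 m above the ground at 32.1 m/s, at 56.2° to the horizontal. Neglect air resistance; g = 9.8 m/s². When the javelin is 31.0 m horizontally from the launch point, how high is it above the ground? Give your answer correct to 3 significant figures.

90.4 m

v_x = 32.1 cos 56.2° = 17.86 m/s, v_y0 = 32.1 sin 56.2° = 26.67 m/s.
Time to reach x = 31.0 m: t = x / v_x = 31.0 / 17.86 = 1.736 s.
y = 58.9 + v_y0 t − ½ g t² = 58.9 + 26.67×1.736 − 4.900×1.736² = 90.4 m.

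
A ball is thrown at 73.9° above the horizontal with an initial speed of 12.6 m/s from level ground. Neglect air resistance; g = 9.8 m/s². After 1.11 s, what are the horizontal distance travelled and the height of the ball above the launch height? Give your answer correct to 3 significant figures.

x = 3.88 m, y = 7.40 m

v_x = 12.6 cos 73.9° = 3.494 m/s; v_y0 = 12.6 sin 73.9° = 12.11 m/s.
x = v_x t = 3.494 × 1.11 = 3.88 m.
y = v_y0 t − ½ g t² = 12.11×1.11 − 4.900×1.11² = 7.40 m.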